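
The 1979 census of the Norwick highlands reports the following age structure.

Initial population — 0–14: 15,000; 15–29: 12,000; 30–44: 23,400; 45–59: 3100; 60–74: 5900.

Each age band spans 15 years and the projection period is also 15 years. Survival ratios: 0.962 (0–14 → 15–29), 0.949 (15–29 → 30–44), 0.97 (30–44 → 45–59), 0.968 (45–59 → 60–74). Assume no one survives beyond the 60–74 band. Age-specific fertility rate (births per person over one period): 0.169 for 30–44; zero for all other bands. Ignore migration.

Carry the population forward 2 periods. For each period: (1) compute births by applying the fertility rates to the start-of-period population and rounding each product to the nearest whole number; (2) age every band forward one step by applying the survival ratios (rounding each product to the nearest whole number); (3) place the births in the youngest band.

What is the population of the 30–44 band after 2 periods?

— Period 1 —
Births: 23400 × 0.169 = 3955
15–29: 15000 × 0.962 = 14430
30–44: 12000 × 0.949 = 11388
45–59: 23400 × 0.97 = 22698
60–74: 3100 × 0.968 = 3001
→ [3955, 14430, 11388, 22698, 3001]
— Period 2 —
Births: 11388 × 0.169 = 1925
15–29: 3955 × 0.962 = 3805
30–44: 14430 × 0.949 = 13694
45–59: 11388 × 0.97 = 11046
60–74: 22698 × 0.968 = 21972
→ [1925, 3805, 13694, 11046, 21972]

13694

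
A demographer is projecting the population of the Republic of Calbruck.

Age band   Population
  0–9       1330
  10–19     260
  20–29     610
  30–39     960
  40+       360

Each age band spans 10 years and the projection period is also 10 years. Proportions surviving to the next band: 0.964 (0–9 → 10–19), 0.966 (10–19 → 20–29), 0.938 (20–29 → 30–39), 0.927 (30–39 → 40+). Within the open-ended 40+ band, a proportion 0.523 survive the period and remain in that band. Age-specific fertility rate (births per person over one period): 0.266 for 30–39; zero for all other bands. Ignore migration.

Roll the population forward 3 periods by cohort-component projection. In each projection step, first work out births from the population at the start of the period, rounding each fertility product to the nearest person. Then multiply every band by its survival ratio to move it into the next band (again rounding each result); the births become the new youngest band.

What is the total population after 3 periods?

2399

(Groups numbered youngest = 1 to oldest = 5.)
Period 1.
Births: 960 × 0.266 = 255
Group 2: 1330 × 0.964 = 1282
Group 3: 260 × 0.966 = 251
Group 4: 610 × 0.938 = 572
Group 5: 960 × 0.927 + 360 × 0.523 = 890 + 188 = 1078
End of period: [255, 1282, 251, 572, 1078]
Period 2.
Births: 572 × 0.266 = 152
Group 2: 255 × 0.964 = 246
Group 3: 1282 × 0.966 = 1238
Group 4: 251 × 0.938 = 235
Group 5: 572 × 0.927 + 1078 × 0.523 = 530 + 564 = 1094
End of period: [152, 246, 1238, 235, 1094]
Period 3.
Births: 235 × 0.266 = 63
Group 2: 152 × 0.964 = 147
Group 3: 246 × 0.966 = 238
Group 4: 1238 × 0.938 = 1161
Group 5: 235 × 0.927 + 1094 × 0.523 = 218 + 572 = 790
End of period: [63, 147, 238, 1161, 790]
Total after period 3: 63 + 147 + 238 + 1161 + 790 = 2399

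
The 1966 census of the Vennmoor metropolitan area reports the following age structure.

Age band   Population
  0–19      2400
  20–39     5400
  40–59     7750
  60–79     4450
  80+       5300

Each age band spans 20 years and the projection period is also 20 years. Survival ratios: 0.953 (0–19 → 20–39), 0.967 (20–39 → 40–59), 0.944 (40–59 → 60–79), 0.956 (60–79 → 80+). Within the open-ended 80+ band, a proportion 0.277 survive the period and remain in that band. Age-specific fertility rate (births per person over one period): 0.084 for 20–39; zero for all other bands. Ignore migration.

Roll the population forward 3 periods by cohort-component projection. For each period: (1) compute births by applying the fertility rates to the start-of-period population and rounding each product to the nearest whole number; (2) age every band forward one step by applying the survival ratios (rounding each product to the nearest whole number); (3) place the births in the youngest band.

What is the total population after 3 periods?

9815

Call the bands 1 to 5, youngest first.
— Period 1 —
Births: 5400 × 0.084 = 454
Band 2: 2400 × 0.953 = 2287
Band 3: 5400 × 0.967 = 5222
Band 4: 7750 × 0.944 = 7316
Band 5: 4450 × 0.956 + 5300 × 0.277 = 4254 + 1468 = 5722
Population now: 0–19=454, 20–39=2287, 40–59=5222, 60–79=7316, 80+=5722
— Period 2 —
Births: 2287 × 0.084 = 192
Band 2: 454 × 0.953 = 433
Band 3: 2287 × 0.967 = 2212
Band 4: 5222 × 0.944 = 4930
Band 5: 7316 × 0.956 + 5722 × 0.277 = 6994 + 1585 = 8579
Population now: 0–19=192, 20–39=433, 40–59=2212, 60–79=4930, 80+=8579
— Period 3 —
Births: 433 × 0.084 = 36
Band 2: 192 × 0.953 = 183
Band 3: 433 × 0.967 = 419
Band 4: 2212 × 0.944 = 2088
Band 5: 4930 × 0.956 + 8579 × 0.277 = 4713 + 2376 = 7089
Population now: 0–19=36, 20–39=183, 40–59=419, 60–79=2088, 80+=7089
Total after period 3: 36 + 183 + 419 + 2088 + 7089 = 9815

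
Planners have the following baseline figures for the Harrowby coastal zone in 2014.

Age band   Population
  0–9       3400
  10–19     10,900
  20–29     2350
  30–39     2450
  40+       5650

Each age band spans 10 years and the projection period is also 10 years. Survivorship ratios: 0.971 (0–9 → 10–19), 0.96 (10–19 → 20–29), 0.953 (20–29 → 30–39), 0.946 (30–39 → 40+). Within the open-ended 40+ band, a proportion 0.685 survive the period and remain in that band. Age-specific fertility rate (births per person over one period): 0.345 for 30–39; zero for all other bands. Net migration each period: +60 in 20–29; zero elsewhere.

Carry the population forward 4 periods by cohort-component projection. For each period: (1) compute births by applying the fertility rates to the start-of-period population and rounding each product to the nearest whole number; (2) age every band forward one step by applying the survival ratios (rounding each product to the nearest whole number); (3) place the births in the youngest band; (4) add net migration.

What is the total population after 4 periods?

18403

— Period 1 —
Births: 2450 × 0.345 = 845
10–19: 3400 × 0.971 = 3301
20–29: 10900 × 0.96 = 10464
30–39: 2350 × 0.953 = 2240
40+: 2450 × 0.946 + 5650 × 0.685 = 2318 + 3870 = 6188
Net migration: 20–29 + 60 → 10524
→ [845, 3301, 10524, 2240, 6188]
— Period 2 —
Births: 2240 × 0.345 = 773
10–19: 845 × 0.971 = 820
20–29: 3301 × 0.96 = 3169
30–39: 10524 × 0.953 = 10029
40+: 2240 × 0.946 + 6188 × 0.685 = 2119 + 4239 = 6358
Net migration: 20–29 + 60 → 3229
→ [773, 820, 3229, 10029, 6358]
— Period 3 —
Births: 10029 × 0.345 = 3460
10–19: 773 × 0.971 = 751
20–29: 820 × 0.96 = 787
30–39: 3229 × 0.953 = 3077
40+: 10029 × 0.946 + 6358 × 0.685 = 9487 + 4355 = 13842
Net migration: 20–29 + 60 → 847
→ [3460, 751, 847, 3077, 13842]
— Period 4 —
Births: 3077 × 0.345 = 1062
10–19: 3460 × 0.971 = 3360
20–29: 751 × 0.96 = 721
30–39: 847 × 0.953 = 807
40+: 3077 × 0.946 + 13842 × 0.685 = 2911 + 9482 = 12393
Net migration: 20–29 + 60 → 781
→ [1062, 3360, 781, 807, 12393]
Total after period 4: 1062 + 3360 + 781 + 807 + 12393 = 18403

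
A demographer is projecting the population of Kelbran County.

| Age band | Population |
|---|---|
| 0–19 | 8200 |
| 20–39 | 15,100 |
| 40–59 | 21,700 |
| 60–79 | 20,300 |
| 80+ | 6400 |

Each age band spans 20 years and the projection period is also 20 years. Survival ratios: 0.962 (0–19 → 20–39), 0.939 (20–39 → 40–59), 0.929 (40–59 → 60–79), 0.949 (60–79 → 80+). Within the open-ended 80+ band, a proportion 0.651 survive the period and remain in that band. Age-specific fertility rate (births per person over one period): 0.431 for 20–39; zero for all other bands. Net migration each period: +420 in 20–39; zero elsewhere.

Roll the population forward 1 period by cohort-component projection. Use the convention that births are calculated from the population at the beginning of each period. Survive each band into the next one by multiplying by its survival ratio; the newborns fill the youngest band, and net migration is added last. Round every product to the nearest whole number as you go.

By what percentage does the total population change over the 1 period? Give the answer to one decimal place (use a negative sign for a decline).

Period 1.
Births: 15100 × 0.431 = 6508
20–39: 8200 × 0.962 = 7888
40–59: 15100 × 0.939 = 14179
60–79: 21700 × 0.929 = 20159
80+: 20300 × 0.949 + 6400 × 0.651 = 19265 + 4166 = 23431
Net migration: 20–39 + 420 → 8308
Giving 6508 / 8308 / 14179 / 20159 / 23431.
Total: 71700 → 72585; change = 885; percentage change = 1.2%

1.2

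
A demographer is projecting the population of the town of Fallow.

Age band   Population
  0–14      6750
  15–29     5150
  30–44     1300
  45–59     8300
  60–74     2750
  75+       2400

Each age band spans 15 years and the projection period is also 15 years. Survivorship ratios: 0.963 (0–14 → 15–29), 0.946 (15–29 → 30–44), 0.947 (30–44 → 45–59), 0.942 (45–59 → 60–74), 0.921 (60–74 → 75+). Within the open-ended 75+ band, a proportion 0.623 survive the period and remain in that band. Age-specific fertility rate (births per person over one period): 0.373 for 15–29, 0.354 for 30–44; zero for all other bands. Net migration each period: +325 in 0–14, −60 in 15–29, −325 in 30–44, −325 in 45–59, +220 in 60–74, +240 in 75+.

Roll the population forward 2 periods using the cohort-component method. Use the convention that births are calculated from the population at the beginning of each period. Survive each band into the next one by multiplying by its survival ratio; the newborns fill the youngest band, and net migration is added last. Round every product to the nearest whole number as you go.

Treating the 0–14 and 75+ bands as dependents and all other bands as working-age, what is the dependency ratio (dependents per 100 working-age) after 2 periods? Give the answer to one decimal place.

Period 1:
Births: 5150 * 0.373 = 1921, 1300 * 0.354 = 460 → total 2381
15–29: 6750 * 0.963 = 6500
30–44: 5150 * 0.946 = 4872
45–59: 1300 * 0.947 = 1231
60–74: 8300 * 0.942 = 7819
75+: 2750 * 0.921 + 2400 * 0.623 = 2533 + 1495 = 4028
Net migration: 0–14 + 325 → 2706; 15–29 − 60 → 6440; 30–44 − 325 → 4547; 45–59 − 325 → 906; 60–74 + 220 → 8039; 75+ + 240 → 4268
End of period: [2706, 6440, 4547, 906, 8039, 4268]
Period 2:
Births: 6440 * 0.373 = 2402, 4547 * 0.354 = 1610 → total 4012
15–29: 2706 * 0.963 = 2606
30–44: 6440 * 0.946 = 6092
45–59: 4547 * 0.947 = 4306
60–74: 906 * 0.942 = 853
75+: 8039 * 0.921 + 4268 * 0.623 = 7404 + 2659 = 10063
Net migration: 0–14 + 325 → 4337; 15–29 − 60 → 2546; 30–44 − 325 → 5767; 45–59 − 325 → 3981; 60–74 + 220 → 1073; 75+ + 240 → 10303
End of period: [4337, 2546, 5767, 3981, 1073, 10303]
Dependents (band 0–14 + band 75+) = 4337 + 10303 = 14640; working-age = 13367; ratio = 14640/13367 × 100 = 109.5

109.5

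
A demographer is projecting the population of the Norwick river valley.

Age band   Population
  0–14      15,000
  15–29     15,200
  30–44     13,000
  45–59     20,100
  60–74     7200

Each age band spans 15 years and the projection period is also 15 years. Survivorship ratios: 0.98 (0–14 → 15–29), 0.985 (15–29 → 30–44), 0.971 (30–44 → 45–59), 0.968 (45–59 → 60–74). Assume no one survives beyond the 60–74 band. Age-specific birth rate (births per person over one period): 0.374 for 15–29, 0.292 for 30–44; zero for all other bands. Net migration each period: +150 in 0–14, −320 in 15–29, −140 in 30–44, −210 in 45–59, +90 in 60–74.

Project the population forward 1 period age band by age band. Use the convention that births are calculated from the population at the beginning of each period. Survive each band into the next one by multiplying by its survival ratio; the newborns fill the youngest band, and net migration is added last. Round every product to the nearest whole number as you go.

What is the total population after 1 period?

After projecting period 1:
Births: 15200 × 0.374 = 5685  |  13000 × 0.292 = 3796 ⇒ total 9481
15–29: 15000 × 0.98 = 14700
30–44: 15200 × 0.985 = 14972
45–59: 13000 × 0.971 = 12623
60–74: 20100 × 0.968 = 19457
Net migration: 0–14 + 150 → 9631; 15–29 − 320 → 14380; 30–44 − 140 → 14832; 45–59 − 210 → 12413; 60–74 + 90 → 19547
End of period: [9631, 14380, 14832, 12413, 19547]
Total after period 1: 9631 + 14380 + 14832 + 12413 + 19547 = 70803

70803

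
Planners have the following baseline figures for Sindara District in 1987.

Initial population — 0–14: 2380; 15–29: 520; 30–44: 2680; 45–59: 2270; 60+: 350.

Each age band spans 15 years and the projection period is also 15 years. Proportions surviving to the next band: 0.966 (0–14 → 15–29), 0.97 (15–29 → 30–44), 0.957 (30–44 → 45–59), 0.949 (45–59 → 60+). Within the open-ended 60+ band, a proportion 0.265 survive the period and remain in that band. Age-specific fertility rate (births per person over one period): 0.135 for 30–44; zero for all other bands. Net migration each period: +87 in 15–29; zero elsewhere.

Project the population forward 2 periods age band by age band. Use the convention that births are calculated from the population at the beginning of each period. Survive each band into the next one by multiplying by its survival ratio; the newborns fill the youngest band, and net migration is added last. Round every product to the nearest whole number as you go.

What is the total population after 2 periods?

(Groups numbered youngest = 1 to oldest = 5.)
— Period 1 —
Births: 2680 × 0.135 = 362
Group 2: 2380 × 0.966 = 2299
Group 3: 520 × 0.97 = 504
Group 4: 2680 × 0.957 = 2565
Group 5: 2270 × 0.949 + 350 × 0.265 = 2154 + 93 = 2247
Net migration: Group 2 + 87 → 2386
Population now: 0–14=362, 15–29=2386, 30–44=504, 45–59=2565, 60+=2247
— Period 2 —
Births: 504 × 0.135 = 68
Group 2: 362 × 0.966 = 350
Group 3: 2386 × 0.97 = 2314
Group 4: 504 × 0.957 = 482
Group 5: 2565 × 0.949 + 2247 × 0.265 = 2434 + 595 = 3029
Net migration: Group 2 + 87 → 437
Population now: 0–14=68, 15–29=437, 30–44=2314, 45–59=482, 60+=3029
Total after period 2: 68 + 437 + 2314 + 482 + 3029 = 6330

6330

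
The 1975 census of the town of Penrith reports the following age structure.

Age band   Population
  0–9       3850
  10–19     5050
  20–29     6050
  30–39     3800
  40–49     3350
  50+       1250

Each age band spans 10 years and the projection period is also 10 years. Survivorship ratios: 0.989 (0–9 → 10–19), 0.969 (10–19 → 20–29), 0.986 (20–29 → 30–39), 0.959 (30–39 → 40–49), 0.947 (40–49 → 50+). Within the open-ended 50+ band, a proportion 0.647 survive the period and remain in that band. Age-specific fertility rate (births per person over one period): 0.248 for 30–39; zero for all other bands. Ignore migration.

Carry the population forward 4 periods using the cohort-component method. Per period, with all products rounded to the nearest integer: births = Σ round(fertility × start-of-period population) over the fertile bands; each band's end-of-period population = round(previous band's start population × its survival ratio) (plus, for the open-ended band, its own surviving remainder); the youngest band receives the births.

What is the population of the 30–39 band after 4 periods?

890

Let band 1 be 0–9 through band 6 = 50+.
Period 1.
Births: 3800 * 0.248 = 942
Band 2: 3850 * 0.989 = 3808
Band 3: 5050 * 0.969 = 4893
Band 4: 6050 * 0.986 = 5965
Band 5: 3800 * 0.959 = 3644
Band 6: 3350 * 0.947 + 1250 * 0.647 = 3172 + 809 = 3981
Giving 942 / 3808 / 4893 / 5965 / 3644 / 3981.
Period 2.
Births: 5965 * 0.248 = 1479
Band 2: 942 * 0.989 = 932
Band 3: 3808 * 0.969 = 3690
Band 4: 4893 * 0.986 = 4824
Band 5: 5965 * 0.959 = 5720
Band 6: 3644 * 0.947 + 3981 * 0.647 = 3451 + 2576 = 6027
Giving 1479 / 932 / 3690 / 4824 / 5720 / 6027.
Period 3.
Births: 4824 * 0.248 = 1196
Band 2: 1479 * 0.989 = 1463
Band 3: 932 * 0.969 = 903
Band 4: 3690 * 0.986 = 3638
Band 5: 4824 * 0.959 = 4626
Band 6: 5720 * 0.947 + 6027 * 0.647 = 5417 + 3899 = 9316
Giving 1196 / 1463 / 903 / 3638 / 4626 / 9316.
Period 4.
Births: 3638 * 0.248 = 902
Band 2: 1196 * 0.989 = 1183
Band 3: 1463 * 0.969 = 1418
Band 4: 903 * 0.986 = 890
Band 5: 3638 * 0.959 = 3489
Band 6: 4626 * 0.947 + 9316 * 0.647 = 4381 + 6027 = 10408
Giving 902 / 1183 / 1418 / 890 / 3489 / 10408.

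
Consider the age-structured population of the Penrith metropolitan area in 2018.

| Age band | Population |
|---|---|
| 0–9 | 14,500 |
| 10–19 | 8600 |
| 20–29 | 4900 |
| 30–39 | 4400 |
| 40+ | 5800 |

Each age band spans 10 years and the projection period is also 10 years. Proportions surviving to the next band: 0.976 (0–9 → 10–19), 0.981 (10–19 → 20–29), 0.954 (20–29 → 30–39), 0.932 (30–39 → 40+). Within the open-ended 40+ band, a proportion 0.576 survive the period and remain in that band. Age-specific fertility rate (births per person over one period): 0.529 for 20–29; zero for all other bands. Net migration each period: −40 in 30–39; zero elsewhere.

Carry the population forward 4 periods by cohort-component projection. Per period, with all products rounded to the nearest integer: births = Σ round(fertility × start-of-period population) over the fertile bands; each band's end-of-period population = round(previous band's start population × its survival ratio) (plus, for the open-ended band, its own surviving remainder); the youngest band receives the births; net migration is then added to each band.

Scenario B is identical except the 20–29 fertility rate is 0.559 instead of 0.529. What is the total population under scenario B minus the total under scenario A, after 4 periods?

936

Let group 1 be 0–9 through group 5 = 40+.
[period 1]
Births: 4900 * 0.529 = 2592
Group 2: 14500 * 0.976 = 14152
Group 3: 8600 * 0.981 = 8437
Group 4: 4900 * 0.954 = 4675
Group 5: 4400 * 0.932 + 5800 * 0.576 = 4101 + 3341 = 7442
Net migration: Group 4 − 40 → 4635
Population now: 0–9=2592, 10–19=14152, 20–29=8437, 30–39=4635, 40+=7442
[period 2]
Births: 8437 * 0.529 = 4463
Group 2: 2592 * 0.976 = 2530
Group 3: 14152 * 0.981 = 13883
Group 4: 8437 * 0.954 = 8049
Group 5: 4635 * 0.932 + 7442 * 0.576 = 4320 + 4287 = 8607
Net migration: Group 4 − 40 → 8009
Population now: 0–9=4463, 10–19=2530, 20–29=13883, 30–39=8009, 40+=8607
[period 3]
Births: 13883 * 0.529 = 7344
Group 2: 4463 * 0.976 = 4356
Group 3: 2530 * 0.981 = 2482
Group 4: 13883 * 0.954 = 13244
Group 5: 8009 * 0.932 + 8607 * 0.576 = 7464 + 4958 = 12422
Net migration: Group 4 − 40 → 13204
Population now: 0–9=7344, 10–19=4356, 20–29=2482, 30–39=13204, 40+=12422
[period 4]
Births: 2482 * 0.529 = 1313
Group 2: 7344 * 0.976 = 7168
Group 3: 4356 * 0.981 = 4273
Group 4: 2482 * 0.954 = 2368
Group 5: 13204 * 0.932 + 12422 * 0.576 = 12306 + 7155 = 19461
Net migration: Group 4 − 40 → 2328
Population now: 0–9=1313, 10–19=7168, 20–29=4273, 30–39=2328, 40+=19461
Scenario A total after 4 periods: 34543
Scenario B projection —
[period 1]
Births: 4900 * 0.559 = 2739
Group 2: 14500 * 0.976 = 14152
Group 3: 8600 * 0.981 = 8437
Group 4: 4900 * 0.954 = 4675
Group 5: 4400 * 0.932 + 5800 * 0.576 = 4101 + 3341 = 7442
Net migration: Group 4 − 40 → 4635
Population now: 0–9=2739, 10–19=14152, 20–29=8437, 30–39=4635, 40+=7442
[period 2]
Births: 8437 * 0.559 = 4716
Group 2: 2739 * 0.976 = 2673
Group 3: 14152 * 0.981 = 13883
Group 4: 8437 * 0.954 = 8049
Group 5: 4635 * 0.932 + 7442 * 0.576 = 4320 + 4287 = 8607
Net migration: Group 4 − 40 → 8009
Population now: 0–9=4716, 10–19=2673, 20–29=13883, 30–39=8009, 40+=8607
[period 3]
Births: 13883 * 0.559 = 7761
Group 2: 4716 * 0.976 = 4603
Group 3: 2673 * 0.981 = 2622
Group 4: 13883 * 0.954 = 13244
Group 5: 8009 * 0.932 + 8607 * 0.576 = 7464 + 4958 = 12422
Net migration: Group 4 − 40 → 13204
Population now: 0–9=7761, 10–19=4603, 20–29=2622, 30–39=13204, 40+=12422
[period 4]
Births: 2622 * 0.559 = 1466
Group 2: 7761 * 0.976 = 7575
Group 3: 4603 * 0.981 = 4516
Group 4: 2622 * 0.954 = 2501
Group 5: 13204 * 0.932 + 12422 * 0.576 = 12306 + 7155 = 19461
Net migration: Group 4 − 40 → 2461
Population now: 0–9=1466, 10–19=7575, 20–29=4516, 30–39=2461, 40+=19461
Scenario B total after 4 periods: 35479
Difference B − A = 35479 − 34543 = 936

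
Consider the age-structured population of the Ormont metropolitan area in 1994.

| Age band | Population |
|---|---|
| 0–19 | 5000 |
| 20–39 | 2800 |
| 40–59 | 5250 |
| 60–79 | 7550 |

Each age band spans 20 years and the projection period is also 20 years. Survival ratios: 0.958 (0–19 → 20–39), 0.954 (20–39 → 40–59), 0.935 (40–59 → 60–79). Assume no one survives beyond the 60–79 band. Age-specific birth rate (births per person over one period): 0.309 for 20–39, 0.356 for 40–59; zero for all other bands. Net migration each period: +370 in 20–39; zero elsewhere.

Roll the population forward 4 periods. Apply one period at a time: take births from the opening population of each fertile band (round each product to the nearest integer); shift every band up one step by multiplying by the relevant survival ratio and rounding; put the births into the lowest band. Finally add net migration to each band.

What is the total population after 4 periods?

Let group 1 be 0–19 through group 4 = 60–79.
Period 1:
Births: 2800 × 0.309 = 865  |  5250 × 0.356 = 1869 → 2734
Group 2: 5000 × 0.958 = 4790
Group 3: 2800 × 0.954 = 2671
Group 4: 5250 × 0.935 = 4909
Net migration: Group 2 + 370 → 5160
Giving 2734 / 5160 / 2671 / 4909.
Period 2:
Births: 5160 × 0.309 = 1594  |  2671 × 0.356 = 951 → 2545
Group 2: 2734 × 0.958 = 2619
Group 3: 5160 × 0.954 = 4923
Group 4: 2671 × 0.935 = 2497
Net migration: Group 2 + 370 → 2989
Giving 2545 / 2989 / 4923 / 2497.
Period 3:
Births: 2989 × 0.309 = 924  |  4923 × 0.356 = 1753 → 2677
Group 2: 2545 × 0.958 = 2438
Group 3: 2989 × 0.954 = 2852
Group 4: 4923 × 0.935 = 4603
Net migration: Group 2 + 370 → 2808
Giving 2677 / 2808 / 2852 / 4603.
Period 4:
Births: 2808 × 0.309 = 868  |  2852 × 0.356 = 1015 → 1883
Group 2: 2677 × 0.958 = 2565
Group 3: 2808 × 0.954 = 2679
Group 4: 2852 × 0.935 = 2667
Net migration: Group 2 + 370 → 2935
Giving 1883 / 2935 / 2679 / 2667.
Total after period 4: 1883 + 2935 + 2679 + 2667 = 10164

10164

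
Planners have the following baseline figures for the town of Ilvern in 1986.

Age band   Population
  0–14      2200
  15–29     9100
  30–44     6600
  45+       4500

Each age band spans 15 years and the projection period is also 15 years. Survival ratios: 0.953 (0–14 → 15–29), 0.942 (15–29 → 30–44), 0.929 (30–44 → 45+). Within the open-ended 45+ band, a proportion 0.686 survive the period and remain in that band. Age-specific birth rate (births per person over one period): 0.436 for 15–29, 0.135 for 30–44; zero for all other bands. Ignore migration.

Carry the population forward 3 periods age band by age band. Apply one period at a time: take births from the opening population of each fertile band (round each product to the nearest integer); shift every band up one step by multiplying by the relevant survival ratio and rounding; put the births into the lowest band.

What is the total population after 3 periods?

(Groups numbered youngest = 1 to oldest = 4.)
Period 1.
Births: 9100 * 0.436 = 3968  |  6600 * 0.135 = 891 → 4859
Group 2: 2200 * 0.953 = 2097
Group 3: 9100 * 0.942 = 8572
Group 4: 6600 * 0.929 + 4500 * 0.686 = 6131 + 3087 = 9218
End of period: [4859, 2097, 8572, 9218]
Period 2.
Births: 2097 * 0.436 = 914  |  8572 * 0.135 = 1157 → 2071
Group 2: 4859 * 0.953 = 4631
Group 3: 2097 * 0.942 = 1975
Group 4: 8572 * 0.929 + 9218 * 0.686 = 7963 + 6324 = 14287
End of period: [2071, 4631, 1975, 14287]
Period 3.
Births: 4631 * 0.436 = 2019  |  1975 * 0.135 = 267 → 2286
Group 2: 2071 * 0.953 = 1974
Group 3: 4631 * 0.942 = 4362
Group 4: 1975 * 0.929 + 14287 * 0.686 = 1835 + 9801 = 11636
End of period: [2286, 1974, 4362, 11636]
Total after period 3: 2286 + 1974 + 4362 + 11636 = 20258

20258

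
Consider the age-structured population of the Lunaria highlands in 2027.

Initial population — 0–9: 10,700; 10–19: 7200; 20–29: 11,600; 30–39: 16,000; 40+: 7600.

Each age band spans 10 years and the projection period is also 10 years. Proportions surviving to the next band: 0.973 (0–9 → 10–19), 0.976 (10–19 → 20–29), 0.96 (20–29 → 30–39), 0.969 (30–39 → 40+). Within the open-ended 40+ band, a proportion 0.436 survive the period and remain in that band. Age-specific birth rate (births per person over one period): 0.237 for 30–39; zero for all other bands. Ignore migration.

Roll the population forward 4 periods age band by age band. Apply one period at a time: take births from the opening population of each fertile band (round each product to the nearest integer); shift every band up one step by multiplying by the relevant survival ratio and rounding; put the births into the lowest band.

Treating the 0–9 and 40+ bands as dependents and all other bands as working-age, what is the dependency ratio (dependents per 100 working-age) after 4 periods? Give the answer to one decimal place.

Call the bands 1 to 5, youngest first.
[period 1]
Births: 16000 × 0.237 = 3792
Band 2: 10700 × 0.973 = 10411
Band 3: 7200 × 0.976 = 7027
Band 4: 11600 × 0.96 = 11136
Band 5: 16000 × 0.969 + 7600 × 0.436 = 15504 + 3314 = 18818
End of period: [3792, 10411, 7027, 11136, 18818]
[period 2]
Births: 11136 × 0.237 = 2639
Band 2: 3792 × 0.973 = 3690
Band 3: 10411 × 0.976 = 10161
Band 4: 7027 × 0.96 = 6746
Band 5: 11136 × 0.969 + 18818 × 0.436 = 10791 + 8205 = 18996
End of period: [2639, 3690, 10161, 6746, 18996]
[period 3]
Births: 6746 × 0.237 = 1599
Band 2: 2639 × 0.973 = 2568
Band 3: 3690 × 0.976 = 3601
Band 4: 10161 × 0.96 = 9755
Band 5: 6746 × 0.969 + 18996 × 0.436 = 6537 + 8282 = 14819
End of period: [1599, 2568, 3601, 9755, 14819]
[period 4]
Births: 9755 × 0.237 = 2312
Band 2: 1599 × 0.973 = 1556
Band 3: 2568 × 0.976 = 2506
Band 4: 3601 × 0.96 = 3457
Band 5: 9755 × 0.969 + 14819 × 0.436 = 9453 + 6461 = 15914
End of period: [2312, 1556, 2506, 3457, 15914]
Dependents (band 0–9 + band 40+) = 2312 + 15914 = 18226; working-age = 7519; ratio = 18226/7519 × 100 = 242.4

242.4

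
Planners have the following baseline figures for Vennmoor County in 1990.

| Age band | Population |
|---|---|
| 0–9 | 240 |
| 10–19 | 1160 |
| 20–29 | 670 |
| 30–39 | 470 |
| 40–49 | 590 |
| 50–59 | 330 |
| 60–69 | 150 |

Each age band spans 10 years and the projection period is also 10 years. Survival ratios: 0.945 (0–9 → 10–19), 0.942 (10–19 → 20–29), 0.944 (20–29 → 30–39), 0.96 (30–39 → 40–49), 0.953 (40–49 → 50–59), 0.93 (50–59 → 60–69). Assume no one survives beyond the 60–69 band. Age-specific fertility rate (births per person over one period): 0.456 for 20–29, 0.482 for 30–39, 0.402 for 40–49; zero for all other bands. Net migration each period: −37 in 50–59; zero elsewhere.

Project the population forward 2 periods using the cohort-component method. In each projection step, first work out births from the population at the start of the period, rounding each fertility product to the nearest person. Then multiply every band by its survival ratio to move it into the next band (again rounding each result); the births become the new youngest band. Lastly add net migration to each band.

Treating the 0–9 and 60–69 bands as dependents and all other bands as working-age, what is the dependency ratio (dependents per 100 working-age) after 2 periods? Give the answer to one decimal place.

Period 1:
Births: 670 × 0.456 = 306  |  470 × 0.482 = 227  |  590 × 0.402 = 237 → 770
10–19: 240 × 0.945 = 227
20–29: 1160 × 0.942 = 1093
30–39: 670 × 0.944 = 632
40–49: 470 × 0.96 = 451
50–59: 590 × 0.953 = 562
60–69: 330 × 0.93 = 307
Net migration: 50–59 − 37 → 525
Population now: 0–9=770, 10–19=227, 20–29=1093, 30–39=632, 40–49=451, 50–59=525, 60–69=307
Period 2:
Births: 1093 × 0.456 = 498  |  632 × 0.482 = 305  |  451 × 0.402 = 181 → 984
10–19: 770 × 0.945 = 728
20–29: 227 × 0.942 = 214
30–39: 1093 × 0.944 = 1032
40–49: 632 × 0.96 = 607
50–59: 451 × 0.953 = 430
60–69: 525 × 0.93 = 488
Net migration: 50–59 − 37 → 393
Population now: 0–9=984, 10–19=728, 20–29=214, 30–39=1032, 40–49=607, 50–59=393, 60–69=488
Dependents (band 0–9 + band 60–69) = 984 + 488 = 1472; working-age = 2974; ratio = 1472/2974 × 100 = 49.5

49.5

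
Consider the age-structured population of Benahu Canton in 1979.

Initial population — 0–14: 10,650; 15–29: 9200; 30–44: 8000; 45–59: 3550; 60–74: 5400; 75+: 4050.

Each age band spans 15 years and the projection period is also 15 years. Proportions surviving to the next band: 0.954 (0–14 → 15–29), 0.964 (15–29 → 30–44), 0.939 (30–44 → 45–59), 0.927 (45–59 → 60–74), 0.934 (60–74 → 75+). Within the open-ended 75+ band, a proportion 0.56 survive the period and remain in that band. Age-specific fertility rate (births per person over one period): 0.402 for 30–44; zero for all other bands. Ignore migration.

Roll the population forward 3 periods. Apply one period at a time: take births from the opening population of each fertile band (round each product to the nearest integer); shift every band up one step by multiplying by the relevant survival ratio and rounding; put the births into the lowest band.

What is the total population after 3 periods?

[period 1]
Births: 8000 * 0.402 = 3216
15–29: 10650 * 0.954 = 10160
30–44: 9200 * 0.964 = 8869
45–59: 8000 * 0.939 = 7512
60–74: 3550 * 0.927 = 3291
75+: 5400 * 0.934 + 4050 * 0.56 = 5044 + 2268 = 7312
End of period: [3216, 10160, 8869, 7512, 3291, 7312]
[period 2]
Births: 8869 * 0.402 = 3565
15–29: 3216 * 0.954 = 3068
30–44: 10160 * 0.964 = 9794
45–59: 8869 * 0.939 = 8328
60–74: 7512 * 0.927 = 6964
75+: 3291 * 0.934 + 7312 * 0.56 = 3074 + 4095 = 7169
End of period: [3565, 3068, 9794, 8328, 6964, 7169]
[period 3]
Births: 9794 * 0.402 = 3937
15–29: 3565 * 0.954 = 3401
30–44: 3068 * 0.964 = 2958
45–59: 9794 * 0.939 = 9197
60–74: 8328 * 0.927 = 7720
75+: 6964 * 0.934 + 7169 * 0.56 = 6504 + 4015 = 10519
End of period: [3937, 3401, 2958, 9197, 7720, 10519]
Total after period 3: 3937 + 3401 + 2958 + 9197 + 7720 + 10519 = 37732

37732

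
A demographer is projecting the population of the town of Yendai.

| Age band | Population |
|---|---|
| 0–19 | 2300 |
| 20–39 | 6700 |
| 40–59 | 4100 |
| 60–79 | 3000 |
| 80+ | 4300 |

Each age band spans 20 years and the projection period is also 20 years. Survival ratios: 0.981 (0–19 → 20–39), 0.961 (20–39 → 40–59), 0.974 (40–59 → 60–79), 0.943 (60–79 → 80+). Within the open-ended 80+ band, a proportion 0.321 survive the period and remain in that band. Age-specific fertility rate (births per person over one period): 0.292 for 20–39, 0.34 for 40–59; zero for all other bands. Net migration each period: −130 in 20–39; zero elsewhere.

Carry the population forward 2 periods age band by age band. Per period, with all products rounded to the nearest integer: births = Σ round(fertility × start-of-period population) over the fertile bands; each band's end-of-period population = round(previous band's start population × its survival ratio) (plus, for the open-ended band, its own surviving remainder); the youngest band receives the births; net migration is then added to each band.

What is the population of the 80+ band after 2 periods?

Period 1:
Births: 6700 × 0.292 = 1956  |  4100 × 0.34 = 1394 → total 3350
20–39: 2300 × 0.981 = 2256
40–59: 6700 × 0.961 = 6439
60–79: 4100 × 0.974 = 3993
80+: 3000 × 0.943 + 4300 × 0.321 = 2829 + 1380 = 4209
Net migration: 20–39 − 130 → 2126
End of period: [3350, 2126, 6439, 3993, 4209]
Period 2:
Births: 2126 × 0.292 = 621  |  6439 × 0.34 = 2189 → total 2810
20–39: 3350 × 0.981 = 3286
40–59: 2126 × 0.961 = 2043
60–79: 6439 × 0.974 = 6272
80+: 3993 × 0.943 + 4209 × 0.321 = 3765 + 1351 = 5116
Net migration: 20–39 − 130 → 3156
End of period: [2810, 3156, 2043, 6272, 5116]

5116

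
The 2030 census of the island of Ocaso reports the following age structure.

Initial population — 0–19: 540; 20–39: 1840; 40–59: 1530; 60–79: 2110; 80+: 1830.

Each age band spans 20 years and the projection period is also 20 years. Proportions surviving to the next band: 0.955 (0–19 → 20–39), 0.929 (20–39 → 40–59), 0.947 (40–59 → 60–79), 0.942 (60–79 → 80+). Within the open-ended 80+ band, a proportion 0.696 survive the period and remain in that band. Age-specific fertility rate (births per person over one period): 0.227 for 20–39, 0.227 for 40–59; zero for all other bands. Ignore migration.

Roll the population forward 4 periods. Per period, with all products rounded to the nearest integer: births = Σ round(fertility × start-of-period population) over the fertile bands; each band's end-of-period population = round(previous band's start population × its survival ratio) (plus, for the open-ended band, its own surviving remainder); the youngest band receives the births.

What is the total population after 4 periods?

4867

(Bands numbered youngest = 1 to oldest = 5.)
After projecting period 1:
Births: 1840 * 0.227 = 418 ; 1530 * 0.227 = 347 → 765
Band 2: 540 * 0.955 = 516
Band 3: 1840 * 0.929 = 1709
Band 4: 1530 * 0.947 = 1449
Band 5: 2110 * 0.942 + 1830 * 0.696 = 1988 + 1274 = 3262
→ [765, 516, 1709, 1449, 3262]
After projecting period 2:
Births: 516 * 0.227 = 117 ; 1709 * 0.227 = 388 → 505
Band 2: 765 * 0.955 = 731
Band 3: 516 * 0.929 = 479
Band 4: 1709 * 0.947 = 1618
Band 5: 1449 * 0.942 + 3262 * 0.696 = 1365 + 2270 = 3635
→ [505, 731, 479, 1618, 3635]
After projecting period 3:
Births: 731 * 0.227 = 166 ; 479 * 0.227 = 109 → 275
Band 2: 505 * 0.955 = 482
Band 3: 731 * 0.929 = 679
Band 4: 479 * 0.947 = 454
Band 5: 1618 * 0.942 + 3635 * 0.696 = 1524 + 2530 = 4054
→ [275, 482, 679, 454, 4054]
After projecting period 4:
Births: 482 * 0.227 = 109 ; 679 * 0.227 = 154 → 263
Band 2: 275 * 0.955 = 263
Band 3: 482 * 0.929 = 448
Band 4: 679 * 0.947 = 643
Band 5: 454 * 0.942 + 4054 * 0.696 = 428 + 2822 = 3250
→ [263, 263, 448, 643, 3250]
Total after period 4: 263 + 263 + 448 + 643 + 3250 = 4867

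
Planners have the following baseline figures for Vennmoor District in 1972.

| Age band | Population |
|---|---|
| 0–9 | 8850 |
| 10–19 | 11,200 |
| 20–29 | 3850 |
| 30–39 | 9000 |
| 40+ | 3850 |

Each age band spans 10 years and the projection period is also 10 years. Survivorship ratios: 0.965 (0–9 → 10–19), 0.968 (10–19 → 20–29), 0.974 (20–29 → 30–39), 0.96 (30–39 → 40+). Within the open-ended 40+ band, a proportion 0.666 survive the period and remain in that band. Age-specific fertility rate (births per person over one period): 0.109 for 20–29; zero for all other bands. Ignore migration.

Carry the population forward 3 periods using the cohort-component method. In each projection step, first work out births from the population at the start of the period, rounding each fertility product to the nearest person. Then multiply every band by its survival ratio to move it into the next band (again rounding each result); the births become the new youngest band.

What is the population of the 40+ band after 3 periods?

(Groups numbered youngest = 1 to oldest = 5.)
After projecting period 1:
Births: 3850 × 0.109 = 420
Group 2: 8850 × 0.965 = 8540
Group 3: 11200 × 0.968 = 10842
Group 4: 3850 × 0.974 = 3750
Group 5: 9000 × 0.96 + 3850 × 0.666 = 8640 + 2564 = 11204
Population now: 0–9=420, 10–19=8540, 20–29=10842, 30–39=3750, 40+=11204
After projecting period 2:
Births: 10842 × 0.109 = 1182
Group 2: 420 × 0.965 = 405
Group 3: 8540 × 0.968 = 8267
Group 4: 10842 × 0.974 = 10560
Group 5: 3750 × 0.96 + 11204 × 0.666 = 3600 + 7462 = 11062
Population now: 0–9=1182, 10–19=405, 20–29=8267, 30–39=10560, 40+=11062
After projecting period 3:
Births: 8267 × 0.109 = 901
Group 2: 1182 × 0.965 = 1141
Group 3: 405 × 0.968 = 392
Group 4: 8267 × 0.974 = 8052
Group 5: 10560 × 0.96 + 11062 × 0.666 = 10138 + 7367 = 17505
Population now: 0–9=901, 10–19=1141, 20–29=392, 30–39=8052, 40+=17505

17505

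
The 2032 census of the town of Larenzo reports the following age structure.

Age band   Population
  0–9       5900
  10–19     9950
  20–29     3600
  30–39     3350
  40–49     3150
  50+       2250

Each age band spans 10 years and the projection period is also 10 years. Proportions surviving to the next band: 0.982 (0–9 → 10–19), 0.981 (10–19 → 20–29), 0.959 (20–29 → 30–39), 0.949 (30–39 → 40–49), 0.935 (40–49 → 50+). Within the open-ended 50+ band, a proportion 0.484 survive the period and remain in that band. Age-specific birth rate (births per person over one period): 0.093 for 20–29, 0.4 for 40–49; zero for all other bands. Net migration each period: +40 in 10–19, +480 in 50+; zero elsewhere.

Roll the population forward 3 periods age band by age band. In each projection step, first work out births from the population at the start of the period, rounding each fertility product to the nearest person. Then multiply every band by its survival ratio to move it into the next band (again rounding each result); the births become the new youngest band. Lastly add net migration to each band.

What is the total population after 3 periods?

26241

After projecting period 1:
Births: 3600 * 0.093 = 335, 3150 * 0.4 = 1260 ⇒ total 1595
10–19: 5900 * 0.982 = 5794
20–29: 9950 * 0.981 = 9761
30–39: 3600 * 0.959 = 3452
40–49: 3350 * 0.949 = 3179
50+: 3150 * 0.935 + 2250 * 0.484 = 2945 + 1089 = 4034
Net migration: 10–19 + 40 → 5834; 50+ + 480 → 4514
End of period: [1595, 5834, 9761, 3452, 3179, 4514]
After projecting period 2:
Births: 9761 * 0.093 = 908, 3179 * 0.4 = 1272 ⇒ total 2180
10–19: 1595 * 0.982 = 1566
20–29: 5834 * 0.981 = 5723
30–39: 9761 * 0.959 = 9361
40–49: 3452 * 0.949 = 3276
50+: 3179 * 0.935 + 4514 * 0.484 = 2972 + 2185 = 5157
Net migration: 10–19 + 40 → 1606; 50+ + 480 → 5637
End of period: [2180, 1606, 5723, 9361, 3276, 5637]
After projecting period 3:
Births: 5723 * 0.093 = 532, 3276 * 0.4 = 1310 ⇒ total 1842
10–19: 2180 * 0.982 = 2141
20–29: 1606 * 0.981 = 1575
30–39: 5723 * 0.959 = 5488
40–49: 9361 * 0.949 = 8884
50+: 3276 * 0.935 + 5637 * 0.484 = 3063 + 2728 = 5791
Net migration: 10–19 + 40 → 2181; 50+ + 480 → 6271
End of period: [1842, 2181, 1575, 5488, 8884, 6271]
Total after period 3: 1842 + 2181 + 1575 + 5488 + 8884 + 6271 = 26241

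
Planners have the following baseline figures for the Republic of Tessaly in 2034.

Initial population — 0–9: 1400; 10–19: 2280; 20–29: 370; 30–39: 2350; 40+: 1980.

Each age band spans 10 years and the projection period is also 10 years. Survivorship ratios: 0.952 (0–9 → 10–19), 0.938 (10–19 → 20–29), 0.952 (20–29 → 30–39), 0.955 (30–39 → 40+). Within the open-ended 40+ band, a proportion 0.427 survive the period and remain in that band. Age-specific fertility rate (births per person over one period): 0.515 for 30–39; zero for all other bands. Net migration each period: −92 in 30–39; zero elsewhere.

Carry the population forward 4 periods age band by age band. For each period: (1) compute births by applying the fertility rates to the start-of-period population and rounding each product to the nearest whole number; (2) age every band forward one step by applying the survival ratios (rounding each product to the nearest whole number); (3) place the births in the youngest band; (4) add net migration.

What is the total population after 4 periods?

Period 1.
Births: 2350 * 0.515 = 1210
10–19: 1400 * 0.952 = 1333
20–29: 2280 * 0.938 = 2139
30–39: 370 * 0.952 = 352
40+: 2350 * 0.955 + 1980 * 0.427 = 2244 + 845 = 3089
Net migration: 30–39 − 92 → 260
Giving 1210 / 1333 / 2139 / 260 / 3089.
Period 2.
Births: 260 * 0.515 = 134
10–19: 1210 * 0.952 = 1152
20–29: 1333 * 0.938 = 1250
30–39: 2139 * 0.952 = 2036
40+: 260 * 0.955 + 3089 * 0.427 = 248 + 1319 = 1567
Net migration: 30–39 − 92 → 1944
Giving 134 / 1152 / 1250 / 1944 / 1567.
Period 3.
Births: 1944 * 0.515 = 1001
10–19: 134 * 0.952 = 128
20–29: 1152 * 0.938 = 1081
30–39: 1250 * 0.952 = 1190
40+: 1944 * 0.955 + 1567 * 0.427 = 1857 + 669 = 2526
Net migration: 30–39 − 92 → 1098
Giving 1001 / 128 / 1081 / 1098 / 2526.
Period 4.
Births: 1098 * 0.515 = 565
10–19: 1001 * 0.952 = 953
20–29: 128 * 0.938 = 120
30–39: 1081 * 0.952 = 1029
40+: 1098 * 0.955 + 2526 * 0.427 = 1049 + 1079 = 2128
Net migration: 30–39 − 92 → 937
Giving 565 / 953 / 120 / 937 / 2128.
Total after period 4: 565 + 953 + 120 + 937 + 2128 = 4703

4703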